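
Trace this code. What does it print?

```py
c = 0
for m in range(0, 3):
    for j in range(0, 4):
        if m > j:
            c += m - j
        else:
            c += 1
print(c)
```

13

m=0,j=0: not 0>0, c = 0+1 = 1
m=0,j=1: not 0>1, c = 1+1 = 2
m=0,j=2: not 0>2, c = 2+1 = 3
m=0,j=3: not 0>3, c = 3+1 = 4
m=1,j=0: 1>0, c = 4+1 = 5
m=1,j=1: not 1>1, c = 5+1 = 6
m=1,j=2: not 1>2, c = 6+1 = 7
m=1,j=3: not 1>3, c = 7+1 = 8
m=2,j=0: 2>0, c = 8+2 = 10
m=2,j=1: 2>1, c = 10+1 = 11
m=2,j=2: not 2>2, c = 11+1 = 12
m=2,j=3: not 2>3, c = 12+1 = 13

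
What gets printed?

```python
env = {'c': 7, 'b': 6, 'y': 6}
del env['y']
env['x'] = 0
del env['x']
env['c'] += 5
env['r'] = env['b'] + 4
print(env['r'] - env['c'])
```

del 'y' → {'c': 7, 'b': 6}
env['x'] = 0 → {'c': 7, 'b': 6, 'x': 0}
del 'x' → {'c': 7, 'b': 6}
env['c'] = 7+5 = 12 → {'c': 12, 'b': 6}
env['r'] = env['b']+4 = 10 → {'c': 12, 'b': 6, 'r': 10}
env['r']-env['c'] = 10-12 = -2

-2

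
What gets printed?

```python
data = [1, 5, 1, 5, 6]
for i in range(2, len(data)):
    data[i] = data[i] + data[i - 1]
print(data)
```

i=2: data[2] = 1+5 = 6 → [1, 5, 6, 5, 6]
i=3: data[3] = 5+6 = 11 → [1, 5, 6, 11, 6]
i=4: data[4] = 6+11 = 17 → [1, 5, 6, 11, 17]

[1, 5, 6, 11, 17]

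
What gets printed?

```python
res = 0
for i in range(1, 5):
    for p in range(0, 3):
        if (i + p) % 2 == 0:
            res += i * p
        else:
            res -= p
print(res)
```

i=1,p=0: odd sum, res = 0-0 = 0
i=1,p=1: even sum, res = 0+1 = 1
i=1,p=2: odd sum, res = 1-2 = -1
i=2,p=0: even sum, res = (-1)+0 = -1
i=2,p=1: odd sum, res = (-1)-1 = -2
i=2,p=2: even sum, res = (-2)+4 = 2
i=3,p=0: odd sum, res = 2-0 = 2
i=3,p=1: even sum, res = 2+3 = 5
i=3,p=2: odd sum, res = 5-2 = 3
i=4,p=0: even sum, res = 3+0 = 3
i=4,p=1: odd sum, res = 3-1 = 2
i=4,p=2: even sum, res = 2+8 = 10

10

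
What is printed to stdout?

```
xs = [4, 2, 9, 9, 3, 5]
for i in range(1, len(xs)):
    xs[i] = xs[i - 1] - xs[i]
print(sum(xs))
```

-60

i=1: xs[1] = 4-2 = 2 → [4, 2, 9, 9, 3, 5]
i=2: xs[2] = 2-9 = -7 → [4, 2, -7, 9, 3, 5]
i=3: xs[3] = (-7)-9 = -16 → [4, 2, -7, -16, 3, 5]
i=4: xs[4] = (-16)-3 = -19 → [4, 2, -7, -16, -19, 5]
i=5: xs[5] = (-19)-5 = -24 → [4, 2, -7, -16, -19, -24]
sum = -60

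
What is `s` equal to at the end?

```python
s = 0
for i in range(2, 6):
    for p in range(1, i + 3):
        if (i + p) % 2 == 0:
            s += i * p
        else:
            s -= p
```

136

i=2,p=1: odd sum, s = 0-1 = -1
i=2,p=2: even sum, s = (-1)+4 = 3
i=2,p=3: odd sum, s = 3-3 = 0
i=2,p=4: even sum, s = 0+8 = 8
i=3,p=1: even sum, s = 8+3 = 11
i=3,p=2: odd sum, s = 11-2 = 9
i=3,p=3: even sum, s = 9+9 = 18
i=3,p=4: odd sum, s = 18-4 = 14
i=3,p=5: even sum, s = 14+15 = 29
i=4,p=1: odd sum, s = 29-1 = 28
i=4,p=2: even sum, s = 28+8 = 36
i=4,p=3: odd sum, s = 36-3 = 33
i=4,p=4: even sum, s = 33+16 = 49
i=4,p=5: odd sum, s = 49-5 = 44
i=4,p=6: even sum, s = 44+24 = 68
i=5,p=1: even sum, s = 68+5 = 73
i=5,p=2: odd sum, s = 73-2 = 71
i=5,p=3: even sum, s = 71+15 = 86
i=5,p=4: odd sum, s = 86-4 = 82
i=5,p=5: even sum, s = 82+25 = 107
i=5,p=6: odd sum, s = 107-6 = 101
i=5,p=7: even sum, s = 101+35 = 136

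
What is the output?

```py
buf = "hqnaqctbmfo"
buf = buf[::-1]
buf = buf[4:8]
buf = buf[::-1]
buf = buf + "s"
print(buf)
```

aqcts

reverse → 'ofmbtcqanqh'
slice [4:8] → 'tcqa'
reverse → 'aqct'
+ 's' → 'aqcts'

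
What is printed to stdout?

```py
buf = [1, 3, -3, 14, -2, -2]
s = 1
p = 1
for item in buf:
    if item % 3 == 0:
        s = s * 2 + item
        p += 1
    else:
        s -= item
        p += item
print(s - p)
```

item=1: not %3==0, s = 1-1 = 0; p=2
item=3: %3==0, s = 0*2+3 = 3; p=3
item=-3: %3==0, s = 3*2+(-3) = 3; p=4
item=14: not %3==0, s = 3-14 = -11; p=18
item=-2: not %3==0, s = (-11)-(-2) = -9; p=16
item=-2: not %3==0, s = (-9)-(-2) = -7; p=14
s-p = (-7)-14 = -21

-21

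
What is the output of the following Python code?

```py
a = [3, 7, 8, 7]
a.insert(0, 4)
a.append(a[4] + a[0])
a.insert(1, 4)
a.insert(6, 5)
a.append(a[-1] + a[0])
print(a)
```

insert 4 at 0 → [4, 3, 7, 8, 7]
append a[4]+a[0] = 7+4 = 11 → [4, 3, 7, 8, 7, 11]
insert 4 at 1 → [4, 4, 3, 7, 8, 7, 11]
insert 5 at 6 → [4, 4, 3, 7, 8, 7, 5, 11]
append a[-1]+a[0] = 11+4 = 15 → [4, 4, 3, 7, 8, 7, 5, 11, 15]

[4, 4, 3, 7, 8, 7, 5, 11, 15]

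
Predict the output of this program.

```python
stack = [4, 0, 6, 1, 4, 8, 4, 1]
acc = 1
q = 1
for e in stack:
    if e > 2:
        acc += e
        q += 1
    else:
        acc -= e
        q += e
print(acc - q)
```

17

e=4: >2, acc = 1+4 = 5; q=2
e=0: not >2, acc = 5-0 = 5; q=2
e=6: >2, acc = 5+6 = 11; q=3
e=1: not >2, acc = 11-1 = 10; q=4
e=4: >2, acc = 10+4 = 14; q=5
e=8: >2, acc = 14+8 = 22; q=6
e=4: >2, acc = 22+4 = 26; q=7
e=1: not >2, acc = 26-1 = 25; q=8
acc-q = 25-8 = 17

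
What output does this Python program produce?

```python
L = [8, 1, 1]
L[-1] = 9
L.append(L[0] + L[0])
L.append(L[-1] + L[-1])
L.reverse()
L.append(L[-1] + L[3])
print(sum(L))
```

L[-1] = 9 → [8, 1, 9]
append L[0]+L[0] = 8+8 = 16 → [8, 1, 9, 16]
append L[-1]+L[-1] = 16+16 = 32 → [8, 1, 9, 16, 32]
reverse → [32, 16, 9, 1, 8]
append L[-1]+L[3] = 8+1 = 9 → [32, 16, 9, 1, 8, 9]
sum = 75

75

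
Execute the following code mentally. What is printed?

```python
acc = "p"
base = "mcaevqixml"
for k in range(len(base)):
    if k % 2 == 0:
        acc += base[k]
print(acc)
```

k=0: add 'm' → 'pm'
k=1: skip
k=2: add 'a' → 'pma'
k=3: skip
k=4: add 'v' → 'pmav'
k=5: skip
k=6: add 'i' → 'pmavi'
k=7: skip
k=8: add 'm' → 'pmavim'
k=9: skip

pmavim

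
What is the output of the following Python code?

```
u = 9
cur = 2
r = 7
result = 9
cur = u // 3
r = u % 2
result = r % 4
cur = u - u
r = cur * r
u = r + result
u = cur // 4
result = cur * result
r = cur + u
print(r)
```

cur = 9//3 = 3
r = 9%2 = 1
result = 1%4 = 1
cur = 9-9 = 0
r = 0*1 = 0
u = 0+1 = 1
u = 0//4 = 0
result = 0*1 = 0
r = 0+0 = 0

0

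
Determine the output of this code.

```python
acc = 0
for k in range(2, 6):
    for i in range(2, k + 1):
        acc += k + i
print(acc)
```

k=2,i=2: acc = 0+4 = 4
k=3,i=2: acc = 4+5 = 9
k=3,i=3: acc = 9+6 = 15
k=4,i=2: acc = 15+6 = 21
k=4,i=3: acc = 21+7 = 28
k=4,i=4: acc = 28+8 = 36
k=5,i=2: acc = 36+7 = 43
k=5,i=3: acc = 43+8 = 51
k=5,i=4: acc = 51+9 = 60
k=5,i=5: acc = 60+10 = 70

70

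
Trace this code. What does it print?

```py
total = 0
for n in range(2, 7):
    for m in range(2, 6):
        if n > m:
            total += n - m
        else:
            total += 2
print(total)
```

n=2,m=2: not 2>2, total = 0+2 = 2
n=2,m=3: not 2>3, total = 2+2 = 4
n=2,m=4: not 2>4, total = 4+2 = 6
n=2,m=5: not 2>5, total = 6+2 = 8
n=3,m=2: 3>2, total = 8+1 = 9
n=3,m=3: not 3>3, total = 9+2 = 11
n=3,m=4: not 3>4, total = 11+2 = 13
n=3,m=5: not 3>5, total = 13+2 = 15
n=4,m=2: 4>2, total = 15+2 = 17
n=4,m=3: 4>3, total = 17+1 = 18
n=4,m=4: not 4>4, total = 18+2 = 20
n=4,m=5: not 4>5, total = 20+2 = 22
n=5,m=2: 5>2, total = 22+3 = 25
n=5,m=3: 5>3, total = 25+2 = 27
n=5,m=4: 5>4, total = 27+1 = 28
n=5,m=5: not 5>5, total = 28+2 = 30
n=6,m=2: 6>2, total = 30+4 = 34
n=6,m=3: 6>3, total = 34+3 = 37
n=6,m=4: 6>4, total = 37+2 = 39
n=6,m=5: 6>5, total = 39+1 = 40

40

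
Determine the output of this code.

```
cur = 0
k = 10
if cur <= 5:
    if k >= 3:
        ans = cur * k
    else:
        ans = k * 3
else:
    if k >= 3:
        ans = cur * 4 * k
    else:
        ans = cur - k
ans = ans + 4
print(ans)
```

4

cur=0, k=10
cur <= 5 is True; k >= 3 is True
→ ans = cur * k = 0
ans = 0+4 = 4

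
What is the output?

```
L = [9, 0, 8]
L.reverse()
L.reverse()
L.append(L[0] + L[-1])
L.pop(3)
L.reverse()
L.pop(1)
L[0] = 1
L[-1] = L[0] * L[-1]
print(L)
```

[1, 9]

reverse → [8, 0, 9]
reverse → [9, 0, 8]
append L[0]+L[-1] = 9+8 = 17 → [9, 0, 8, 17]
pop(3) removes 17 → [9, 0, 8]
reverse → [8, 0, 9]
pop(1) removes 0 → [8, 9]
L[0] = 1 → [1, 9]
L[-1] = L[0]*L[-1] = 1*9 = 9 → [1, 9]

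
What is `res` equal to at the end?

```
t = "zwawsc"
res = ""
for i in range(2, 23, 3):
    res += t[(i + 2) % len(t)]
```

i=2: add t[4]='s' → 's'
i=5: add t[1]='w' → 'sw'
i=8: add t[4]='s' → 'sws'
i=11: add t[1]='w' → 'swsw'
i=14: add t[4]='s' → 'swsws'
i=17: add t[1]='w' → 'swswsw'
i=20: add t[4]='s' → 'swswsws'

'swswsws'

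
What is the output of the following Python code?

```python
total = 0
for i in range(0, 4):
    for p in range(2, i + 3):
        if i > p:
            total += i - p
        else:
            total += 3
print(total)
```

28

i=0,p=2: not 0>2, total = 0+3 = 3
i=1,p=2: not 1>2, total = 3+3 = 6
i=1,p=3: not 1>3, total = 6+3 = 9
i=2,p=2: not 2>2, total = 9+3 = 12
i=2,p=3: not 2>3, total = 12+3 = 15
i=2,p=4: not 2>4, total = 15+3 = 18
i=3,p=2: 3>2, total = 18+1 = 19
i=3,p=3: not 3>3, total = 19+3 = 22
i=3,p=4: not 3>4, total = 22+3 = 25
i=3,p=5: not 3>5, total = 25+3 = 28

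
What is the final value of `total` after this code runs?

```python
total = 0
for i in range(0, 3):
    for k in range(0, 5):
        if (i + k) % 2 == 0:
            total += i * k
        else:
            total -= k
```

i=0,k=0: even sum, total = 0+0 = 0
i=0,k=1: odd sum, total = 0-1 = -1
i=0,k=2: even sum, total = (-1)+0 = -1
i=0,k=3: odd sum, total = (-1)-3 = -4
i=0,k=4: even sum, total = (-4)+0 = -4
i=1,k=0: odd sum, total = (-4)-0 = -4
i=1,k=1: even sum, total = (-4)+1 = -3
i=1,k=2: odd sum, total = (-3)-2 = -5
i=1,k=3: even sum, total = (-5)+3 = -2
i=1,k=4: odd sum, total = (-2)-4 = -6
i=2,k=0: even sum, total = (-6)+0 = -6
i=2,k=1: odd sum, total = (-6)-1 = -7
i=2,k=2: even sum, total = (-7)+4 = -3
i=2,k=3: odd sum, total = (-3)-3 = -6
i=2,k=4: even sum, total = (-6)+8 = 2

2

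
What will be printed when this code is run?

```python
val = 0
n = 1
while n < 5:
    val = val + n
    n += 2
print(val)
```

n=1: val = 0+1 = 1
n=3: val = 1+3 = 4

4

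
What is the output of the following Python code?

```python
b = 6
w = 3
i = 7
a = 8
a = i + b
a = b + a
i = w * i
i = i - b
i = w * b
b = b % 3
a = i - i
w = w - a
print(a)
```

0

a = 7+6 = 13
a = 6+13 = 19
i = 3*7 = 21
i = 21-6 = 15
i = 3*6 = 18
b = 6%3 = 0
a = 18-18 = 0
w = 3-0 = 3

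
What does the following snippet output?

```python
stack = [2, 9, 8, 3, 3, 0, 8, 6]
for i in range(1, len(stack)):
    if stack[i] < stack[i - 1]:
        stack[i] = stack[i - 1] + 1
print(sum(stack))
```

86

i=1: 9>=2, unchanged → [2, 9, 8, 3, 3, 0, 8, 6]
i=2: 8<9, stack[2] = 9+1 = 10 → [2, 9, 10, 3, 3, 0, 8, 6]
i=3: 3<10, stack[3] = 10+1 = 11 → [2, 9, 10, 11, 3, 0, 8, 6]
i=4: 3<11, stack[4] = 11+1 = 12 → [2, 9, 10, 11, 12, 0, 8, 6]
i=5: 0<12, stack[5] = 12+1 = 13 → [2, 9, 10, 11, 12, 13, 8, 6]
i=6: 8<13, stack[6] = 13+1 = 14 → [2, 9, 10, 11, 12, 13, 14, 6]
i=7: 6<14, stack[7] = 14+1 = 15 → [2, 9, 10, 11, 12, 13, 14, 15]
sum = 86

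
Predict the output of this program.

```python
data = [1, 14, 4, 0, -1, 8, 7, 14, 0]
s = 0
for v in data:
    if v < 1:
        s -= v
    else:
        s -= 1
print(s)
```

-5

v=1: not <1, s = 0-1 = -1
v=14: not <1, s = (-1)-1 = -2
v=4: not <1, s = (-2)-1 = -3
v=0: <1, s = (-3)-0 = -3
v=-1: <1, s = (-3)-(-1) = -2
v=8: not <1, s = (-2)-1 = -3
v=7: not <1, s = (-3)-1 = -4
v=14: not <1, s = (-4)-1 = -5
v=0: <1, s = (-5)-0 = -5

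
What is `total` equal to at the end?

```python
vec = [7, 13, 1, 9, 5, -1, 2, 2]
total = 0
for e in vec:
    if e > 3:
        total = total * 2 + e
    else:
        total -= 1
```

e=7: >3, total = 0*2+7 = 7
e=13: >3, total = 7*2+13 = 27
e=1: not >3, total = 27-1 = 26
e=9: >3, total = 26*2+9 = 61
e=5: >3, total = 61*2+5 = 127
e=-1: not >3, total = 127-1 = 126
e=2: not >3, total = 126-1 = 125
e=2: not >3, total = 125-1 = 124

124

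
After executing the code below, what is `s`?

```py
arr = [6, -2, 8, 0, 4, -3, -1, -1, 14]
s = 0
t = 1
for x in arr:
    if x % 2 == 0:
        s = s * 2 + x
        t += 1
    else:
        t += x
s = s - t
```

x=6: even, s = 0*2+6 = 6; t=2
x=-2: even, s = 6*2+(-2) = 10; t=3
x=8: even, s = 10*2+8 = 28; t=4
x=0: even, s = 28*2+0 = 56; t=5
x=4: even, s = 56*2+4 = 116; t=6
x=-3: not even; t=3
x=-1: not even; t=2
x=-1: not even; t=1
x=14: even, s = 116*2+14 = 246; t=2
s-t = 246-2 = 244

244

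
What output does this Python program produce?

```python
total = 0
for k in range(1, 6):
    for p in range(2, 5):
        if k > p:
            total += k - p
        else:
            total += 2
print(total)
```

k=1,p=2: not 1>2, total = 0+2 = 2
k=1,p=3: not 1>3, total = 2+2 = 4
k=1,p=4: not 1>4, total = 4+2 = 6
k=2,p=2: not 2>2, total = 6+2 = 8
k=2,p=3: not 2>3, total = 8+2 = 10
k=2,p=4: not 2>4, total = 10+2 = 12
k=3,p=2: 3>2, total = 12+1 = 13
k=3,p=3: not 3>3, total = 13+2 = 15
k=3,p=4: not 3>4, total = 15+2 = 17
k=4,p=2: 4>2, total = 17+2 = 19
k=4,p=3: 4>3, total = 19+1 = 20
k=4,p=4: not 4>4, total = 20+2 = 22
k=5,p=2: 5>2, total = 22+3 = 25
k=5,p=3: 5>3, total = 25+2 = 27
k=5,p=4: 5>4, total = 27+1 = 28

28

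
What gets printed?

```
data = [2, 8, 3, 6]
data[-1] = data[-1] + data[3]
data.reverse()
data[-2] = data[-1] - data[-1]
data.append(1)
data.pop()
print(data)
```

[12, 3, 0, 2]

data[-1] = data[-1]+data[3] = 6+6 = 12 → [2, 8, 3, 12]
reverse → [12, 3, 8, 2]
data[-2] = data[-1]-data[-1] = 2-2 = 0 → [12, 3, 0, 2]
append 1 → [12, 3, 0, 2, 1]
pop() removes 1 → [12, 3, 0, 2]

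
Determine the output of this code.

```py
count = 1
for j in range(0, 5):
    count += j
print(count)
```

11

j=0: count = 1+0 = 1
j=1: count = 1+1 = 2
j=2: count = 2+2 = 4
j=3: count = 4+3 = 7
j=4: count = 7+4 = 11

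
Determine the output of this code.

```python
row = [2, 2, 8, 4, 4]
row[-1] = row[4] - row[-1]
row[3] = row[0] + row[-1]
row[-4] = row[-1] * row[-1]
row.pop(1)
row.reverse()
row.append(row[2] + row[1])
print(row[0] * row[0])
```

row[-1] = row[4]-row[-1] = 4-4 = 0 → [2, 2, 8, 4, 0]
row[3] = row[0]+row[-1] = 2+0 = 2 → [2, 2, 8, 2, 0]
row[-4] = row[-1]*row[-1] = 0*0 = 0 → [2, 0, 8, 2, 0]
pop(1) removes 0 → [2, 8, 2, 0]
reverse → [0, 2, 8, 2]
append row[2]+row[1] = 8+2 = 10 → [0, 2, 8, 2, 10]
row[0]*row[0] = 0*0 = 0

0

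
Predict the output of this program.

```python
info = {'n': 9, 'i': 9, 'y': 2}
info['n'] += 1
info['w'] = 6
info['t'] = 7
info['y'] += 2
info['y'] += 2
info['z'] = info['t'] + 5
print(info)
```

{'n': 10, 'i': 9, 'y': 6, 'w': 6, 't': 7, 'z': 12}

info['n'] = 9+1 = 10 → {'n': 10, 'i': 9, 'y': 2}
info['w'] = 6 → {'n': 10, 'i': 9, 'y': 2, 'w': 6}
info['t'] = 7 → {'n': 10, 'i': 9, 'y': 2, 'w': 6, 't': 7}
info['y'] = 2+2 = 4 → {'n': 10, 'i': 9, 'y': 4, 'w': 6, 't': 7}
info['y'] = 4+2 = 6 → {'n': 10, 'i': 9, 'y': 6, 'w': 6, 't': 7}
info['z'] = info['t']+5 = 12 → {'n': 10, 'i': 9, 'y': 6, 'w': 6, 't': 7, 'z': 12}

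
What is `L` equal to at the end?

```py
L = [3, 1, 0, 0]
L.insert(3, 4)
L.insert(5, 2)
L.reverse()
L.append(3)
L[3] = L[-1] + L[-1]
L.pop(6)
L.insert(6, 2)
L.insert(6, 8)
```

insert 4 at 3 → [3, 1, 0, 4, 0]
insert 2 at 5 → [3, 1, 0, 4, 0, 2]
reverse → [2, 0, 4, 0, 1, 3]
append 3 → [2, 0, 4, 0, 1, 3, 3]
L[3] = L[-1]+L[-1] = 3+3 = 6 → [2, 0, 4, 6, 1, 3, 3]
pop(6) removes 3 → [2, 0, 4, 6, 1, 3]
insert 2 at 6 → [2, 0, 4, 6, 1, 3, 2]
insert 8 at 6 → [2, 0, 4, 6, 1, 3, 8, 2]

[2, 0, 4, 6, 1, 3, 8, 2]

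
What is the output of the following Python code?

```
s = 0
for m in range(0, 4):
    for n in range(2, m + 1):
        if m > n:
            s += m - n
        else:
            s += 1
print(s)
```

m=2,n=2: not 2>2, s = 0+1 = 1
m=3,n=2: 3>2, s = 1+1 = 2
m=3,n=3: not 3>3, s = 2+1 = 3

3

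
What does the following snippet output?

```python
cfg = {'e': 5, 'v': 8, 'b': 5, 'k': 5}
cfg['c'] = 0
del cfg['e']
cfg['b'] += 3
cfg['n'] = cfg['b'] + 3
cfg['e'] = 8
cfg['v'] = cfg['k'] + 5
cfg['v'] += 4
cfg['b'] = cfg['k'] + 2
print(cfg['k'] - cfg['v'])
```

cfg['c'] = 0 → {'e': 5, 'v': 8, 'b': 5, 'k': 5, 'c': 0}
del 'e' → {'v': 8, 'b': 5, 'k': 5, 'c': 0}
cfg['b'] = 5+3 = 8 → {'v': 8, 'b': 8, 'k': 5, 'c': 0}
cfg['n'] = cfg['b']+3 = 11 → {'v': 8, 'b': 8, 'k': 5, 'c': 0, 'n': 11}
cfg['e'] = 8 → {'v': 8, 'b': 8, 'k': 5, 'c': 0, 'n': 11, 'e': 8}
cfg['v'] = cfg['k']+5 = 10 → {'v': 10, 'b': 8, 'k': 5, 'c': 0, 'n': 11, 'e': 8}
cfg['v'] = 10+4 = 14 → {'v': 14, 'b': 8, 'k': 5, 'c': 0, 'n': 11, 'e': 8}
cfg['b'] = cfg['k']+2 = 7 → {'v': 14, 'b': 7, 'k': 5, 'c': 0, 'n': 11, 'e': 8}
cfg['k']-cfg['v'] = 5-14 = -9

-9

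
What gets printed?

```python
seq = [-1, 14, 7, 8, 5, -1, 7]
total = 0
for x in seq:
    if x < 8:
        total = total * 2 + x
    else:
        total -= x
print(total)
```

-223

x=-1: <8, total = 0*2+(-1) = -1
x=14: not <8, total = (-1)-14 = -15
x=7: <8, total = (-15)*2+7 = -23
x=8: not <8, total = (-23)-8 = -31
x=5: <8, total = (-31)*2+5 = -57
x=-1: <8, total = (-57)*2+(-1) = -115
x=7: <8, total = (-115)*2+7 = -223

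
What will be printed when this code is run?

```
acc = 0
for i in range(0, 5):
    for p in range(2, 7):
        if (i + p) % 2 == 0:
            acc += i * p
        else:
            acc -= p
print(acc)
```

i=0,p=2: even sum, acc = 0+0 = 0
i=0,p=3: odd sum, acc = 0-3 = -3
i=0,p=4: even sum, acc = (-3)+0 = -3
i=0,p=5: odd sum, acc = (-3)-5 = -8
i=0,p=6: even sum, acc = (-8)+0 = -8
i=1,p=2: odd sum, acc = (-8)-2 = -10
i=1,p=3: even sum, acc = (-10)+3 = -7
i=1,p=4: odd sum, acc = (-7)-4 = -11
i=1,p=5: even sum, acc = (-11)+5 = -6
i=1,p=6: odd sum, acc = (-6)-6 = -12
i=2,p=2: even sum, acc = (-12)+4 = -8
i=2,p=3: odd sum, acc = (-8)-3 = -11
i=2,p=4: even sum, acc = (-11)+8 = -3
i=2,p=5: odd sum, acc = (-3)-5 = -8
i=2,p=6: even sum, acc = (-8)+12 = 4
i=3,p=2: odd sum, acc = 4-2 = 2
i=3,p=3: even sum, acc = 2+9 = 11
i=3,p=4: odd sum, acc = 11-4 = 7
i=3,p=5: even sum, acc = 7+15 = 22
i=3,p=6: odd sum, acc = 22-6 = 16
i=4,p=2: even sum, acc = 16+8 = 24
i=4,p=3: odd sum, acc = 24-3 = 21
i=4,p=4: even sum, acc = 21+16 = 37
i=4,p=5: odd sum, acc = 37-5 = 32
i=4,p=6: even sum, acc = 32+24 = 56

56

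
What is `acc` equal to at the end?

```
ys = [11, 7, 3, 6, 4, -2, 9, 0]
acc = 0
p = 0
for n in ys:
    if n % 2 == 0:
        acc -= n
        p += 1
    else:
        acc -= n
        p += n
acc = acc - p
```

n=11: not even, acc = 0-11 = -11; p=11
n=7: not even, acc = (-11)-7 = -18; p=18
n=3: not even, acc = (-18)-3 = -21; p=21
n=6: even, acc = (-21)-6 = -27; p=22
n=4: even, acc = (-27)-4 = -31; p=23
n=-2: even, acc = (-31)-(-2) = -29; p=24
n=9: not even, acc = (-29)-9 = -38; p=33
n=0: even, acc = (-38)-0 = -38; p=34
acc-p = (-38)-34 = -72

-72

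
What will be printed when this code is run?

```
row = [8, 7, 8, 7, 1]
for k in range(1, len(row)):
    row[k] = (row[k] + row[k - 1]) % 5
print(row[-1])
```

1

k=1: row[1] = (7+8)%5 = 0 → [8, 0, 8, 7, 1]
k=2: row[2] = (8+0)%5 = 3 → [8, 0, 3, 7, 1]
k=3: row[3] = (7+3)%5 = 0 → [8, 0, 3, 0, 1]
k=4: row[4] = (1+0)%5 = 1 → [8, 0, 3, 0, 1]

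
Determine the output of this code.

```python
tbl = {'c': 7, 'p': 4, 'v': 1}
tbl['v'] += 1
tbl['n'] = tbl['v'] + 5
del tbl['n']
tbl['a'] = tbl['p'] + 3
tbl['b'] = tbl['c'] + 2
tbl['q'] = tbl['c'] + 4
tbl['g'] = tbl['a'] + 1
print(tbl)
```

tbl['v'] = 1+1 = 2 → {'c': 7, 'p': 4, 'v': 2}
tbl['n'] = tbl['v']+5 = 7 → {'c': 7, 'p': 4, 'v': 2, 'n': 7}
del 'n' → {'c': 7, 'p': 4, 'v': 2}
tbl['a'] = tbl['p']+3 = 7 → {'c': 7, 'p': 4, 'v': 2, 'a': 7}
tbl['b'] = tbl['c']+2 = 9 → {'c': 7, 'p': 4, 'v': 2, 'a': 7, 'b': 9}
tbl['q'] = tbl['c']+4 = 11 → {'c': 7, 'p': 4, 'v': 2, 'a': 7, 'b': 9, 'q': 11}
tbl['g'] = tbl['a']+1 = 8 → {'c': 7, 'p': 4, 'v': 2, 'a': 7, 'b': 9, 'q': 11, 'g': 8}

{'c': 7, 'p': 4, 'v': 2, 'a': 7, 'b': 9, 'q': 11, 'g': 8}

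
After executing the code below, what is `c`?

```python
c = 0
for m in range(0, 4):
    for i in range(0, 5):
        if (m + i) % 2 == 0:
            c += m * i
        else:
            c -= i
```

8

m=0,i=0: even sum, c = 0+0 = 0
m=0,i=1: odd sum, c = 0-1 = -1
m=0,i=2: even sum, c = (-1)+0 = -1
m=0,i=3: odd sum, c = (-1)-3 = -4
m=0,i=4: even sum, c = (-4)+0 = -4
m=1,i=0: odd sum, c = (-4)-0 = -4
m=1,i=1: even sum, c = (-4)+1 = -3
m=1,i=2: odd sum, c = (-3)-2 = -5
m=1,i=3: even sum, c = (-5)+3 = -2
m=1,i=4: odd sum, c = (-2)-4 = -6
m=2,i=0: even sum, c = (-6)+0 = -6
m=2,i=1: odd sum, c = (-6)-1 = -7
m=2,i=2: even sum, c = (-7)+4 = -3
m=2,i=3: odd sum, c = (-3)-3 = -6
m=2,i=4: even sum, c = (-6)+8 = 2
m=3,i=0: odd sum, c = 2-0 = 2
m=3,i=1: even sum, c = 2+3 = 5
m=3,i=2: odd sum, c = 5-2 = 3
m=3,i=3: even sum, c = 3+9 = 12
m=3,i=4: odd sum, c = 12-4 = 8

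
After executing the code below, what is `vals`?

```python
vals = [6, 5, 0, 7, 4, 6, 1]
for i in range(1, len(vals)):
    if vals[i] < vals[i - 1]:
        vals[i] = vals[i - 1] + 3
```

[6, 9, 12, 15, 18, 21, 24]

i=1: 5<6, vals[1] = 6+3 = 9 → [6, 9, 0, 7, 4, 6, 1]
i=2: 0<9, vals[2] = 9+3 = 12 → [6, 9, 12, 7, 4, 6, 1]
i=3: 7<12, vals[3] = 12+3 = 15 → [6, 9, 12, 15, 4, 6, 1]
i=4: 4<15, vals[4] = 15+3 = 18 → [6, 9, 12, 15, 18, 6, 1]
i=5: 6<18, vals[5] = 18+3 = 21 → [6, 9, 12, 15, 18, 21, 1]
i=6: 1<21, vals[6] = 21+3 = 24 → [6, 9, 12, 15, 18, 21, 24]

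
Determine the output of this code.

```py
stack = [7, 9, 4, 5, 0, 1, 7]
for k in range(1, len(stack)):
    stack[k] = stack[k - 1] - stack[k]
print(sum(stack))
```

-54

k=1: stack[1] = 7-9 = -2 → [7, -2, 4, 5, 0, 1, 7]
k=2: stack[2] = (-2)-4 = -6 → [7, -2, -6, 5, 0, 1, 7]
k=3: stack[3] = (-6)-5 = -11 → [7, -2, -6, -11, 0, 1, 7]
k=4: stack[4] = (-11)-0 = -11 → [7, -2, -6, -11, -11, 1, 7]
k=5: stack[5] = (-11)-1 = -12 → [7, -2, -6, -11, -11, -12, 7]
k=6: stack[6] = (-12)-7 = -19 → [7, -2, -6, -11, -11, -12, -19]
sum = -54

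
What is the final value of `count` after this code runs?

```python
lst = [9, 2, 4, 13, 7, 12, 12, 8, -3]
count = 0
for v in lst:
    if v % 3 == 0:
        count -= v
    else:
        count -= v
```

-64

v=9: %3==0, count = 0-9 = -9
v=2: not %3==0, count = (-9)-2 = -11
v=4: not %3==0, count = (-11)-4 = -15
v=13: not %3==0, count = (-15)-13 = -28
v=7: not %3==0, count = (-28)-7 = -35
v=12: %3==0, count = (-35)-12 = -47
v=12: %3==0, count = (-47)-12 = -59
v=8: not %3==0, count = (-59)-8 = -67
v=-3: %3==0, count = (-67)-(-3) = -64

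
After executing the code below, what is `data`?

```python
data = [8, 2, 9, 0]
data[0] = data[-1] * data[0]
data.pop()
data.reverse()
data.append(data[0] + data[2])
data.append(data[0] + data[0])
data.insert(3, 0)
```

data[0] = data[-1]*data[0] = 0*8 = 0 → [0, 2, 9, 0]
pop() removes 0 → [0, 2, 9]
reverse → [9, 2, 0]
append data[0]+data[2] = 9+0 = 9 → [9, 2, 0, 9]
append data[0]+data[0] = 9+9 = 18 → [9, 2, 0, 9, 18]
insert 0 at 3 → [9, 2, 0, 0, 9, 18]

[9, 2, 0, 0, 9, 18]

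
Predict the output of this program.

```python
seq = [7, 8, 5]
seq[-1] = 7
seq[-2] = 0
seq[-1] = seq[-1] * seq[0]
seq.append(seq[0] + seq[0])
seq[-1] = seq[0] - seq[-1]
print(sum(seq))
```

seq[-1] = 7 → [7, 8, 7]
seq[-2] = 0 → [7, 0, 7]
seq[-1] = seq[-1]*seq[0] = 7*7 = 49 → [7, 0, 49]
append seq[0]+seq[0] = 7+7 = 14 → [7, 0, 49, 14]
seq[-1] = seq[0]-seq[-1] = 7-14 = -7 → [7, 0, 49, -7]
sum = 49

49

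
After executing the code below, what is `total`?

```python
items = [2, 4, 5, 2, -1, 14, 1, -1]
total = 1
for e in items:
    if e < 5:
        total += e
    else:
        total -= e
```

e=2: <5, total = 1+2 = 3
e=4: <5, total = 3+4 = 7
e=5: not <5, total = 7-5 = 2
e=2: <5, total = 2+2 = 4
e=-1: <5, total = 4+(-1) = 3
e=14: not <5, total = 3-14 = -11
e=1: <5, total = (-11)+1 = -10
e=-1: <5, total = (-10)+(-1) = -11

-11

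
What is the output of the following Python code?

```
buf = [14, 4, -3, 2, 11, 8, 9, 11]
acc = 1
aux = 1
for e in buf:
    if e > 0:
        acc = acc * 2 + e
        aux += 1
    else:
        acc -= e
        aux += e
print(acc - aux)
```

e=14: >0, acc = 1*2+14 = 16; aux=2
e=4: >0, acc = 16*2+4 = 36; aux=3
e=-3: not >0, acc = 36-(-3) = 39; aux=0
e=2: >0, acc = 39*2+2 = 80; aux=1
e=11: >0, acc = 80*2+11 = 171; aux=2
e=8: >0, acc = 171*2+8 = 350; aux=3
e=9: >0, acc = 350*2+9 = 709; aux=4
e=11: >0, acc = 709*2+11 = 1429; aux=5
acc-aux = 1429-5 = 1424

1424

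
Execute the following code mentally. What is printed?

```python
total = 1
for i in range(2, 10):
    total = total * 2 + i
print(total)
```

1013

i=2: total = 1*2+2 = 4
i=3: total = 4*2+3 = 11
i=4: total = 11*2+4 = 26
i=5: total = 26*2+5 = 57
i=6: total = 57*2+6 = 120
i=7: total = 120*2+7 = 247
i=8: total = 247*2+8 = 502
i=9: total = 502*2+9 = 1013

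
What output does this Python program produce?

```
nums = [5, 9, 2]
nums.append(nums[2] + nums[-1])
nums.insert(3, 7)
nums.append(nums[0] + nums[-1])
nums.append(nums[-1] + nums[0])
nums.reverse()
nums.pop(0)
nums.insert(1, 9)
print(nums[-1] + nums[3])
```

12

append nums[2]+nums[-1] = 2+2 = 4 → [5, 9, 2, 4]
insert 7 at 3 → [5, 9, 2, 7, 4]
append nums[0]+nums[-1] = 5+4 = 9 → [5, 9, 2, 7, 4, 9]
append nums[-1]+nums[0] = 9+5 = 14 → [5, 9, 2, 7, 4, 9, 14]
reverse → [14, 9, 4, 7, 2, 9, 5]
pop(0) removes 14 → [9, 4, 7, 2, 9, 5]
insert 9 at 1 → [9, 9, 4, 7, 2, 9, 5]
nums[-1]+nums[3] = 5+7 = 12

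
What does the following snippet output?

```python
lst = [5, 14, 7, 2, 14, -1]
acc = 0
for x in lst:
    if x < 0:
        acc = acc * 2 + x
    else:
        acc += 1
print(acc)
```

9

x=5: not <0, acc = 0+1 = 1
x=14: not <0, acc = 1+1 = 2
x=7: not <0, acc = 2+1 = 3
x=2: not <0, acc = 3+1 = 4
x=14: not <0, acc = 4+1 = 5
x=-1: <0, acc = 5*2+(-1) = 9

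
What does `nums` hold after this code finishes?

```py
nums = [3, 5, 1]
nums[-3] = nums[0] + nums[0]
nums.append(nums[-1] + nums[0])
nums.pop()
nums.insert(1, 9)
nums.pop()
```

[6, 9, 5]

nums[-3] = nums[0]+nums[0] = 3+3 = 6 → [6, 5, 1]
append nums[-1]+nums[0] = 1+6 = 7 → [6, 5, 1, 7]
pop() removes 7 → [6, 5, 1]
insert 9 at 1 → [6, 9, 5, 1]
pop() removes 1 → [6, 9, 5]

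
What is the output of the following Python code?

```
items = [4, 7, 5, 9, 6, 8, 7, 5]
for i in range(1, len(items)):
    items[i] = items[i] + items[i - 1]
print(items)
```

i=1: items[1] = 7+4 = 11 → [4, 11, 5, 9, 6, 8, 7, 5]
i=2: items[2] = 5+11 = 16 → [4, 11, 16, 9, 6, 8, 7, 5]
i=3: items[3] = 9+16 = 25 → [4, 11, 16, 25, 6, 8, 7, 5]
i=4: items[4] = 6+25 = 31 → [4, 11, 16, 25, 31, 8, 7, 5]
i=5: items[5] = 8+31 = 39 → [4, 11, 16, 25, 31, 39, 7, 5]
i=6: items[6] = 7+39 = 46 → [4, 11, 16, 25, 31, 39, 46, 5]
i=7: items[7] = 5+46 = 51 → [4, 11, 16, 25, 31, 39, 46, 51]

[4, 11, 16, 25, 31, 39, 46, 51]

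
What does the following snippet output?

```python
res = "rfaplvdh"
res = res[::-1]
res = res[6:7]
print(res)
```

reverse → 'hdvlpafr'
slice [6:7] → 'f'

f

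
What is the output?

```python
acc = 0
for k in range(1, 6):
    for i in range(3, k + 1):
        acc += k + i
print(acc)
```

k=3,i=3: acc = 0+6 = 6
k=4,i=3: acc = 6+7 = 13
k=4,i=4: acc = 13+8 = 21
k=5,i=3: acc = 21+8 = 29
k=5,i=4: acc = 29+9 = 38
k=5,i=5: acc = 38+10 = 48

48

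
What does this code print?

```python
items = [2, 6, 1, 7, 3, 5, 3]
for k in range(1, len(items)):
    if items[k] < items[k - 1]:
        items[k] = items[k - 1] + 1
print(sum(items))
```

49

k=1: 6>=2, unchanged → [2, 6, 1, 7, 3, 5, 3]
k=2: 1<6, items[2] = 6+1 = 7 → [2, 6, 7, 7, 3, 5, 3]
k=3: 7>=7, unchanged → [2, 6, 7, 7, 3, 5, 3]
k=4: 3<7, items[4] = 7+1 = 8 → [2, 6, 7, 7, 8, 5, 3]
k=5: 5<8, items[5] = 8+1 = 9 → [2, 6, 7, 7, 8, 9, 3]
k=6: 3<9, items[6] = 9+1 = 10 → [2, 6, 7, 7, 8, 9, 10]
sum = 49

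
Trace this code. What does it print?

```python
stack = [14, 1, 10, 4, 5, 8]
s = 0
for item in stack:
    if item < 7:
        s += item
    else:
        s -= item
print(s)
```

item=14: not <7, s = 0-14 = -14
item=1: <7, s = (-14)+1 = -13
item=10: not <7, s = (-13)-10 = -23
item=4: <7, s = (-23)+4 = -19
item=5: <7, s = (-19)+5 = -14
item=8: not <7, s = (-14)-8 = -22

-22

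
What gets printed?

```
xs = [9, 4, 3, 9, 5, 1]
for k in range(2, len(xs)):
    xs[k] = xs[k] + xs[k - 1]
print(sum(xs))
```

k=2: xs[2] = 3+4 = 7 → [9, 4, 7, 9, 5, 1]
k=3: xs[3] = 9+7 = 16 → [9, 4, 7, 16, 5, 1]
k=4: xs[4] = 5+16 = 21 → [9, 4, 7, 16, 21, 1]
k=5: xs[5] = 1+21 = 22 → [9, 4, 7, 16, 21, 22]
sum = 79

79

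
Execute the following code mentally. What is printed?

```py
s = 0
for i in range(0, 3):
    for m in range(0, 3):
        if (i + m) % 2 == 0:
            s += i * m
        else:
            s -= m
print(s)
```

i=0,m=0: even sum, s = 0+0 = 0
i=0,m=1: odd sum, s = 0-1 = -1
i=0,m=2: even sum, s = (-1)+0 = -1
i=1,m=0: odd sum, s = (-1)-0 = -1
i=1,m=1: even sum, s = (-1)+1 = 0
i=1,m=2: odd sum, s = 0-2 = -2
i=2,m=0: even sum, s = (-2)+0 = -2
i=2,m=1: odd sum, s = (-2)-1 = -3
i=2,m=2: even sum, s = (-3)+4 = 1

1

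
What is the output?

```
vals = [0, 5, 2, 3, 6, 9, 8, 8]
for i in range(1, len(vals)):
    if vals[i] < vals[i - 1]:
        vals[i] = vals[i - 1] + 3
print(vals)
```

[0, 5, 8, 11, 14, 17, 20, 23]

i=1: 5>=0, unchanged → [0, 5, 2, 3, 6, 9, 8, 8]
i=2: 2<5, vals[2] = 5+3 = 8 → [0, 5, 8, 3, 6, 9, 8, 8]
i=3: 3<8, vals[3] = 8+3 = 11 → [0, 5, 8, 11, 6, 9, 8, 8]
i=4: 6<11, vals[4] = 11+3 = 14 → [0, 5, 8, 11, 14, 9, 8, 8]
i=5: 9<14, vals[5] = 14+3 = 17 → [0, 5, 8, 11, 14, 17, 8, 8]
i=6: 8<17, vals[6] = 17+3 = 20 → [0, 5, 8, 11, 14, 17, 20, 8]
i=7: 8<20, vals[7] = 20+3 = 23 → [0, 5, 8, 11, 14, 17, 20, 23]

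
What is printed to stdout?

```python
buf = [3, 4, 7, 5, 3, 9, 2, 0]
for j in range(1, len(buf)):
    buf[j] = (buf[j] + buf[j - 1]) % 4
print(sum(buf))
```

j=1: buf[1] = (4+3)%4 = 3 → [3, 3, 7, 5, 3, 9, 2, 0]
j=2: buf[2] = (7+3)%4 = 2 → [3, 3, 2, 5, 3, 9, 2, 0]
j=3: buf[3] = (5+2)%4 = 3 → [3, 3, 2, 3, 3, 9, 2, 0]
j=4: buf[4] = (3+3)%4 = 2 → [3, 3, 2, 3, 2, 9, 2, 0]
j=5: buf[5] = (9+2)%4 = 3 → [3, 3, 2, 3, 2, 3, 2, 0]
j=6: buf[6] = (2+3)%4 = 1 → [3, 3, 2, 3, 2, 3, 1, 0]
j=7: buf[7] = (0+1)%4 = 1 → [3, 3, 2, 3, 2, 3, 1, 1]
sum = 18

18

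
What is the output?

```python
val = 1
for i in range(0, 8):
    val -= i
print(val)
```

-27

i=0: val = 1-0 = 1
i=1: val = 1-1 = 0
i=2: val = 0-2 = -2
i=3: val = (-2)-3 = -5
i=4: val = (-5)-4 = -9
i=5: val = (-9)-5 = -14
i=6: val = (-14)-6 = -20
i=7: val = (-20)-7 = -27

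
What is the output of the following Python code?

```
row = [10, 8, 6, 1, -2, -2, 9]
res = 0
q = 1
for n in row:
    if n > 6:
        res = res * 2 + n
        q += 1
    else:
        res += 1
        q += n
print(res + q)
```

n=10: >6, res = 0*2+10 = 10; q=2
n=8: >6, res = 10*2+8 = 28; q=3
n=6: not >6, res = 28+1 = 29; q=9
n=1: not >6, res = 29+1 = 30; q=10
n=-2: not >6, res = 30+1 = 31; q=8
n=-2: not >6, res = 31+1 = 32; q=6
n=9: >6, res = 32*2+9 = 73; q=7
res+q = 73+7 = 80

80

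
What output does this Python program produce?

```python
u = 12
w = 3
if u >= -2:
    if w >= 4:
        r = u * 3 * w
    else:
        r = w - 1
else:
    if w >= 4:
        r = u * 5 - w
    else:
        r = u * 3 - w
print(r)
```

2

u=12, w=3
u >= -2 is True; w >= 4 is False
→ r = w - 1 = 2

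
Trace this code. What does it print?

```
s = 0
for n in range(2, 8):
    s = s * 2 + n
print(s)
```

183

n=2: s = 0*2+2 = 2
n=3: s = 2*2+3 = 7
n=4: s = 7*2+4 = 18
n=5: s = 18*2+5 = 41
n=6: s = 41*2+6 = 88
n=7: s = 88*2+7 = 183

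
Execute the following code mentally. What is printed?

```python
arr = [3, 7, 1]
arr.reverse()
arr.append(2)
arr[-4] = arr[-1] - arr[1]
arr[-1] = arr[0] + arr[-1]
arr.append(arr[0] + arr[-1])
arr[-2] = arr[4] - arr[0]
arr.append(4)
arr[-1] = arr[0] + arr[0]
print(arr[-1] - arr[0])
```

-5

reverse → [1, 7, 3]
append 2 → [1, 7, 3, 2]
arr[-4] = arr[-1]-arr[1] = 2-7 = -5 → [-5, 7, 3, 2]
arr[-1] = arr[0]+arr[-1] = (-5)+2 = -3 → [-5, 7, 3, -3]
append arr[0]+arr[-1] = (-5)+(-3) = -8 → [-5, 7, 3, -3, -8]
arr[-2] = arr[4]-arr[0] = (-8)-(-5) = -3 → [-5, 7, 3, -3, -8]
append 4 → [-5, 7, 3, -3, -8, 4]
arr[-1] = arr[0]+arr[0] = (-5)+(-5) = -10 → [-5, 7, 3, -3, -8, -10]
arr[-1]-arr[0] = (-10)-(-5) = -5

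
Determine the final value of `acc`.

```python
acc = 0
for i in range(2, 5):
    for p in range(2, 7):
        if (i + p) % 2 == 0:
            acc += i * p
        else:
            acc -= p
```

68

i=2,p=2: even sum, acc = 0+4 = 4
i=2,p=3: odd sum, acc = 4-3 = 1
i=2,p=4: even sum, acc = 1+8 = 9
i=2,p=5: odd sum, acc = 9-5 = 4
i=2,p=6: even sum, acc = 4+12 = 16
i=3,p=2: odd sum, acc = 16-2 = 14
i=3,p=3: even sum, acc = 14+9 = 23
i=3,p=4: odd sum, acc = 23-4 = 19
i=3,p=5: even sum, acc = 19+15 = 34
i=3,p=6: odd sum, acc = 34-6 = 28
i=4,p=2: even sum, acc = 28+8 = 36
i=4,p=3: odd sum, acc = 36-3 = 33
i=4,p=4: even sum, acc = 33+16 = 49
i=4,p=5: odd sum, acc = 49-5 = 44
i=4,p=6: even sum, acc = 44+24 = 68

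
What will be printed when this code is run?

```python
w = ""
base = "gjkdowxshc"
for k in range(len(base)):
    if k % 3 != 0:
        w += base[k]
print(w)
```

jkowsh

k=0: skip
k=1: add 'j' → 'j'
k=2: add 'k' → 'jk'
k=3: skip
k=4: add 'o' → 'jko'
k=5: add 'w' → 'jkow'
k=6: skip
k=7: add 's' → 'jkows'
k=8: add 'h' → 'jkowsh'
k=9: skip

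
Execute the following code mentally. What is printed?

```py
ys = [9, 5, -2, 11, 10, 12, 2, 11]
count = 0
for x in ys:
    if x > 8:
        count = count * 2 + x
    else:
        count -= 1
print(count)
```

x=9: >8, count = 0*2+9 = 9
x=5: not >8, count = 9-1 = 8
x=-2: not >8, count = 8-1 = 7
x=11: >8, count = 7*2+11 = 25
x=10: >8, count = 25*2+10 = 60
x=12: >8, count = 60*2+12 = 132
x=2: not >8, count = 132-1 = 131
x=11: >8, count = 131*2+11 = 273

273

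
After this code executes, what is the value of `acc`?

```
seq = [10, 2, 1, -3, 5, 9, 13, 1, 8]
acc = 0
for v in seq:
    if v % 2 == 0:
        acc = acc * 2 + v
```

v=10: even, acc = 0*2+10 = 10
v=2: even, acc = 10*2+2 = 22
v=1: not even
v=-3: not even
v=5: not even
v=9: not even
v=13: not even
v=1: not even
v=8: even, acc = 22*2+8 = 52

52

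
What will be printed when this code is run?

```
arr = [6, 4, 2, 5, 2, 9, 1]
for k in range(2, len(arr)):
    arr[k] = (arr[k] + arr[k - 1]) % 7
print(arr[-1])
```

k=2: arr[2] = (2+4)%7 = 6 → [6, 4, 6, 5, 2, 9, 1]
k=3: arr[3] = (5+6)%7 = 4 → [6, 4, 6, 4, 2, 9, 1]
k=4: arr[4] = (2+4)%7 = 6 → [6, 4, 6, 4, 6, 9, 1]
k=5: arr[5] = (9+6)%7 = 1 → [6, 4, 6, 4, 6, 1, 1]
k=6: arr[6] = (1+1)%7 = 2 → [6, 4, 6, 4, 6, 1, 2]

2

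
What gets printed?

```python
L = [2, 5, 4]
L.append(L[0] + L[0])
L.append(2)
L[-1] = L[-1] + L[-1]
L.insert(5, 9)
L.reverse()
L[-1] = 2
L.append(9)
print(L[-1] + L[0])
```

append L[0]+L[0] = 2+2 = 4 → [2, 5, 4, 4]
append 2 → [2, 5, 4, 4, 2]
L[-1] = L[-1]+L[-1] = 2+2 = 4 → [2, 5, 4, 4, 4]
insert 9 at 5 → [2, 5, 4, 4, 4, 9]
reverse → [9, 4, 4, 4, 5, 2]
L[-1] = 2 → [9, 4, 4, 4, 5, 2]
append 9 → [9, 4, 4, 4, 5, 2, 9]
L[-1]+L[0] = 9+9 = 18

18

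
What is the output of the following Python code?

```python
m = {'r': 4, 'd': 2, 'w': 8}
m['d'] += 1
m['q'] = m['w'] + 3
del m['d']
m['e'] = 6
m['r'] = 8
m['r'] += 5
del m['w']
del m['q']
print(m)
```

m['d'] = 2+1 = 3 → {'r': 4, 'd': 3, 'w': 8}
m['q'] = m['w']+3 = 11 → {'r': 4, 'd': 3, 'w': 8, 'q': 11}
del 'd' → {'r': 4, 'w': 8, 'q': 11}
m['e'] = 6 → {'r': 4, 'w': 8, 'q': 11, 'e': 6}
m['r'] = 8 → {'r': 8, 'w': 8, 'q': 11, 'e': 6}
m['r'] = 8+5 = 13 → {'r': 13, 'w': 8, 'q': 11, 'e': 6}
del 'w' → {'r': 13, 'q': 11, 'e': 6}
del 'q' → {'r': 13, 'e': 6}

{'r': 13, 'e': 6}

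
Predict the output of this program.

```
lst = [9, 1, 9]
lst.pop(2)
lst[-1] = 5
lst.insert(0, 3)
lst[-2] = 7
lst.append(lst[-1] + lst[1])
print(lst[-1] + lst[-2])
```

pop(2) removes 9 → [9, 1]
lst[-1] = 5 → [9, 5]
insert 3 at 0 → [3, 9, 5]
lst[-2] = 7 → [3, 7, 5]
append lst[-1]+lst[1] = 5+7 = 12 → [3, 7, 5, 12]
lst[-1]+lst[-2] = 12+5 = 17

17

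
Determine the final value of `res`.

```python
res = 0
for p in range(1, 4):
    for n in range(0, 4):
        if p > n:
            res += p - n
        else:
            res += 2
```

22

p=1,n=0: 1>0, res = 0+1 = 1
p=1,n=1: not 1>1, res = 1+2 = 3
p=1,n=2: not 1>2, res = 3+2 = 5
p=1,n=3: not 1>3, res = 5+2 = 7
p=2,n=0: 2>0, res = 7+2 = 9
p=2,n=1: 2>1, res = 9+1 = 10
p=2,n=2: not 2>2, res = 10+2 = 12
p=2,n=3: not 2>3, res = 12+2 = 14
p=3,n=0: 3>0, res = 14+3 = 17
p=3,n=1: 3>1, res = 17+2 = 19
p=3,n=2: 3>2, res = 19+1 = 20
p=3,n=3: not 3>3, res = 20+2 = 22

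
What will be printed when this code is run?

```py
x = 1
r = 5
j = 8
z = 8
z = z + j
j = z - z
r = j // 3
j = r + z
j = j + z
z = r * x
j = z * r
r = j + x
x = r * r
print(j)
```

z = 8+8 = 16
j = 16-16 = 0
r = 0//3 = 0
j = 0+16 = 16
j = 16+16 = 32
z = 0*1 = 0
j = 0*0 = 0
r = 0+1 = 1
x = 1*1 = 1

0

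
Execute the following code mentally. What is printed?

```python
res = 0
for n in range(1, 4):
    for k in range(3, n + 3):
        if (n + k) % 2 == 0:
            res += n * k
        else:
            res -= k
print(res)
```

n=1,k=3: even sum, res = 0+3 = 3
n=2,k=3: odd sum, res = 3-3 = 0
n=2,k=4: even sum, res = 0+8 = 8
n=3,k=3: even sum, res = 8+9 = 17
n=3,k=4: odd sum, res = 17-4 = 13
n=3,k=5: even sum, res = 13+15 = 28

28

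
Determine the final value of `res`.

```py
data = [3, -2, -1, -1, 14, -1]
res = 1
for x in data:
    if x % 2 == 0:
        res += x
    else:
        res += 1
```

17

x=3: not even, res = 1+1 = 2
x=-2: even, res = 2+(-2) = 0
x=-1: not even, res = 0+1 = 1
x=-1: not even, res = 1+1 = 2
x=14: even, res = 2+14 = 16
x=-1: not even, res = 16+1 = 17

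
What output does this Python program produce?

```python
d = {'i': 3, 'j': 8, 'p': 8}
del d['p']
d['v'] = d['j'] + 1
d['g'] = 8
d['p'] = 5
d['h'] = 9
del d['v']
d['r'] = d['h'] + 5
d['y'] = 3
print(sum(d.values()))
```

50

del 'p' → {'i': 3, 'j': 8}
d['v'] = d['j']+1 = 9 → {'i': 3, 'j': 8, 'v': 9}
d['g'] = 8 → {'i': 3, 'j': 8, 'v': 9, 'g': 8}
d['p'] = 5 → {'i': 3, 'j': 8, 'v': 9, 'g': 8, 'p': 5}
d['h'] = 9 → {'i': 3, 'j': 8, 'v': 9, 'g': 8, 'p': 5, 'h': 9}
del 'v' → {'i': 3, 'j': 8, 'g': 8, 'p': 5, 'h': 9}
d['r'] = d['h']+5 = 14 → {'i': 3, 'j': 8, 'g': 8, 'p': 5, 'h': 9, 'r': 14}
d['y'] = 3 → {'i': 3, 'j': 8, 'g': 8, 'p': 5, 'h': 9, 'r': 14, 'y': 3}
sum of values = 50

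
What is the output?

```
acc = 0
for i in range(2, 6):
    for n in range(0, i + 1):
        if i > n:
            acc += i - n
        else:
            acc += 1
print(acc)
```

i=2,n=0: 2>0, acc = 0+2 = 2
i=2,n=1: 2>1, acc = 2+1 = 3
i=2,n=2: not 2>2, acc = 3+1 = 4
i=3,n=0: 3>0, acc = 4+3 = 7
i=3,n=1: 3>1, acc = 7+2 = 9
i=3,n=2: 3>2, acc = 9+1 = 10
i=3,n=3: not 3>3, acc = 10+1 = 11
i=4,n=0: 4>0, acc = 11+4 = 15
i=4,n=1: 4>1, acc = 15+3 = 18
i=4,n=2: 4>2, acc = 18+2 = 20
i=4,n=3: 4>3, acc = 20+1 = 21
i=4,n=4: not 4>4, acc = 21+1 = 22
i=5,n=0: 5>0, acc = 22+5 = 27
i=5,n=1: 5>1, acc = 27+4 = 31
i=5,n=2: 5>2, acc = 31+3 = 34
i=5,n=3: 5>3, acc = 34+2 = 36
i=5,n=4: 5>4, acc = 36+1 = 37
i=5,n=5: not 5>5, acc = 37+1 = 38

38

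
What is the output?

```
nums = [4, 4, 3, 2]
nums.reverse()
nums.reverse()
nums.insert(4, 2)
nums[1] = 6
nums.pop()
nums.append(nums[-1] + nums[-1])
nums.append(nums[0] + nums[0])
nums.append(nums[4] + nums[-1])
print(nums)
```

reverse → [2, 3, 4, 4]
reverse → [4, 4, 3, 2]
insert 2 at 4 → [4, 4, 3, 2, 2]
nums[1] = 6 → [4, 6, 3, 2, 2]
pop() removes 2 → [4, 6, 3, 2]
append nums[-1]+nums[-1] = 2+2 = 4 → [4, 6, 3, 2, 4]
append nums[0]+nums[0] = 4+4 = 8 → [4, 6, 3, 2, 4, 8]
append nums[4]+nums[-1] = 4+8 = 12 → [4, 6, 3, 2, 4, 8, 12]

[4, 6, 3, 2, 4, 8, 12]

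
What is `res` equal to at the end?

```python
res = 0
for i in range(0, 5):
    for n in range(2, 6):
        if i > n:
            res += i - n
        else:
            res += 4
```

i=0,n=2: not 0>2, res = 0+4 = 4
i=0,n=3: not 0>3, res = 4+4 = 8
i=0,n=4: not 0>4, res = 8+4 = 12
i=0,n=5: not 0>5, res = 12+4 = 16
i=1,n=2: not 1>2, res = 16+4 = 20
i=1,n=3: not 1>3, res = 20+4 = 24
i=1,n=4: not 1>4, res = 24+4 = 28
i=1,n=5: not 1>5, res = 28+4 = 32
i=2,n=2: not 2>2, res = 32+4 = 36
i=2,n=3: not 2>3, res = 36+4 = 40
i=2,n=4: not 2>4, res = 40+4 = 44
i=2,n=5: not 2>5, res = 44+4 = 48
i=3,n=2: 3>2, res = 48+1 = 49
i=3,n=3: not 3>3, res = 49+4 = 53
i=3,n=4: not 3>4, res = 53+4 = 57
i=3,n=5: not 3>5, res = 57+4 = 61
i=4,n=2: 4>2, res = 61+2 = 63
i=4,n=3: 4>3, res = 63+1 = 64
i=4,n=4: not 4>4, res = 64+4 = 68
i=4,n=5: not 4>5, res = 68+4 = 72

72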